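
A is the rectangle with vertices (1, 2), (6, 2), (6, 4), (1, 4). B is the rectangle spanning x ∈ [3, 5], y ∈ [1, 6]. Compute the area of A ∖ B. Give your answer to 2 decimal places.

6.00

|A∩B|: x∈[3,5], y∈[2,4] → 2·2 = 4.
|A| = 10.
|A ∖ B| = |A| − |A∩B| = 10 − 4 = 6.00.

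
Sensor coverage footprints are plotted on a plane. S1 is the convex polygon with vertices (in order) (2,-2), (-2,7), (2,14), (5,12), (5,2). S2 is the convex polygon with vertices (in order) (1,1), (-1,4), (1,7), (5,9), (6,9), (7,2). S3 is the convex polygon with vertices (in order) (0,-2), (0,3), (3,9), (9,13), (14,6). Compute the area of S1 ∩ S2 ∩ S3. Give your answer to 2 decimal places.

The intersection is the polygon with vertices (5,9), (5,2), (4.714,1.619), (1,1), (0,2.5), (0,3), (2.333,7.667).
By the shoelace formula its area is 27.54.

27.54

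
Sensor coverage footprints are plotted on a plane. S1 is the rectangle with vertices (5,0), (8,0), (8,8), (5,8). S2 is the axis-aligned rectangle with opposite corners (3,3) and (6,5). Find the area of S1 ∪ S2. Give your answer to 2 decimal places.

28.00

By inclusion–exclusion:
Individual areas: |S1| = 24, |S2| = 6.
|S1∩S2|: x∈[5,6], y∈[3,5] → 1·2 = 2.
|S1 ∪ S2| = 30 − 2 = 28.00.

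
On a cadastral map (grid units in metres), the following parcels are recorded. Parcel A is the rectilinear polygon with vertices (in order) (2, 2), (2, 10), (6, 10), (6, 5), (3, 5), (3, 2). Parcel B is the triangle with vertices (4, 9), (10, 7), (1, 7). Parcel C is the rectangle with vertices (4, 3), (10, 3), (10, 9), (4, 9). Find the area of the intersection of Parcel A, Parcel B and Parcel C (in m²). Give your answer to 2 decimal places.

3.33

The intersection is the polygon with vertices (6,8.333), (6,7), (4,7), (4,9).
By the shoelace formula its area is 3.33.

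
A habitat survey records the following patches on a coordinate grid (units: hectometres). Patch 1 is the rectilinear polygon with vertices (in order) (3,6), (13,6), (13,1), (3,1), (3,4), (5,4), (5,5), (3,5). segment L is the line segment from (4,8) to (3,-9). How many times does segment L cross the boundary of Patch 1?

The segment meets the boundary at (3.588,1), (3.765,4), (3.824,5), (3.882,6).

4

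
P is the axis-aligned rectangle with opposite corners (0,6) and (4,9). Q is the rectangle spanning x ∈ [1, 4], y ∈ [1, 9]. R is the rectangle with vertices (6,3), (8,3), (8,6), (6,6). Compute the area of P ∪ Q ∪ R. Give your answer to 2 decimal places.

33.00

By inclusion–exclusion:
Individual areas: |P| = 12, |Q| = 24, |R| = 6.
|P∩Q|: x∈[1,4], y∈[6,9] → 3·3 = 9.
|P∩R| = 0 (no overlap).
|Q∩R| = 0 (no overlap).
|P∩Q∩R| = 0.
|P ∪ Q ∪ R| = 42 − 9 + 0 = 33.00.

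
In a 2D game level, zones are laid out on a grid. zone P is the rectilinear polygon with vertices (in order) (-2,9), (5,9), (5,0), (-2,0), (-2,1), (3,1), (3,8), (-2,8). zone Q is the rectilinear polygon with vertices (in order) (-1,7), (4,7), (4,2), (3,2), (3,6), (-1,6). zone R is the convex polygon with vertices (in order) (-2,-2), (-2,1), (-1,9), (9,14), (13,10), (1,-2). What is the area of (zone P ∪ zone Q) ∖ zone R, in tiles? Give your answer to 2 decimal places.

|zone P ∪ zone Q| = 32.
|(zone P ∪ zone Q) ∩ zone R| = 29.0625.
|(zone P ∪ zone Q) ∖ zone R| = 32 − 29.0625 = 2.94.

2.94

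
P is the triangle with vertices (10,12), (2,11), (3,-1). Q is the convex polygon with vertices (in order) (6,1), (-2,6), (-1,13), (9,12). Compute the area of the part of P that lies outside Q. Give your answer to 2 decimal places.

5.50

|P| = 48.5, |P∩Q| = 42.9984.
|P ∖ Q| = |P| − |P∩Q| = 48.5 − 42.9984 = 5.50.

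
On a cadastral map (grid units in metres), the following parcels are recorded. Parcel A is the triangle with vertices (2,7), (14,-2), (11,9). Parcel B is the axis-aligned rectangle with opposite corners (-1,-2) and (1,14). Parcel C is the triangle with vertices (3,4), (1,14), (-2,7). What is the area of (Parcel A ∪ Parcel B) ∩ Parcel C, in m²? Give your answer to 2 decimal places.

11.82

|Parcel A ∪ Parcel B| = 84.5.
|(Parcel A ∪ Parcel B) ∩ Parcel C| = 11.82.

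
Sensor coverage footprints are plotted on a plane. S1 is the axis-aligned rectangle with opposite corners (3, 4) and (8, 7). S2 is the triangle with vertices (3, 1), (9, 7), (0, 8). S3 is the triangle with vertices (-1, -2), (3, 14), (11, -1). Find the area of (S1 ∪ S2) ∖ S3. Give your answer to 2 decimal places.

3.84

|S1 ∪ S2| = 32.
|(S1 ∪ S2) ∩ S3| = 28.1561.
|(S1 ∪ S2) ∖ S3| = 32 − 28.1561 = 3.84.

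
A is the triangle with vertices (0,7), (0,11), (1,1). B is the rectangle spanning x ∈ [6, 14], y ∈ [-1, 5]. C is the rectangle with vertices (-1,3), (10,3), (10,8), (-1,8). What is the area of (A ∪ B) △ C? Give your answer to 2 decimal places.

86.17

|A ∪ B| = 50.
|(A ∪ B) ∩ C| = 9.4167.
|(A ∪ B) △ C| = 50 + 55 − 18.8333 = 86.17.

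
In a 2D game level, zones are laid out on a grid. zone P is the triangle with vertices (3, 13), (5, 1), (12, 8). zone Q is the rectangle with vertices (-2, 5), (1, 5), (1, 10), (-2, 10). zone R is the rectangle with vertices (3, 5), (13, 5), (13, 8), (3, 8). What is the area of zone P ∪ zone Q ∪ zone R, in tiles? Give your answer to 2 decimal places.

By inclusion–exclusion:
Individual areas: |zone P| = 49, |zone Q| = 15, |zone R| = 30.
|zone P∩zone Q| = 0.
|zone P∩zone R| = 19.25.
|zone Q∩zone R| = 0 (no overlap).
|zone P∩zone Q∩zone R| = 0.
|zone P ∪ zone Q ∪ zone R| = 94 − 19.25 + 0 = 74.75.

74.75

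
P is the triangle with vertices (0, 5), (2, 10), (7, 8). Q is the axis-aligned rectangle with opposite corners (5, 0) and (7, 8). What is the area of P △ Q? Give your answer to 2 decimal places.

28.79

|P| = 14.5, |Q| = 16, |P∩Q| = 0.8571.
|P △ Q| = |P| + |Q| − 2·|P∩Q| = 14.5 + 16 − 1.7143 = 28.79.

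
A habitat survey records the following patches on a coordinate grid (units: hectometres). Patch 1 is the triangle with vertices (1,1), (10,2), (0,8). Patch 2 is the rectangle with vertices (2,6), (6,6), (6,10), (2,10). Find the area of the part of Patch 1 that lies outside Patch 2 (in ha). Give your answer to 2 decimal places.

31.47

|Patch 1| = 32, |Patch 1∩Patch 2| = 0.5333.
|Patch 1 ∖ Patch 2| = |Patch 1| − |Patch 1∩Patch 2| = 32 − 0.5333 = 31.47.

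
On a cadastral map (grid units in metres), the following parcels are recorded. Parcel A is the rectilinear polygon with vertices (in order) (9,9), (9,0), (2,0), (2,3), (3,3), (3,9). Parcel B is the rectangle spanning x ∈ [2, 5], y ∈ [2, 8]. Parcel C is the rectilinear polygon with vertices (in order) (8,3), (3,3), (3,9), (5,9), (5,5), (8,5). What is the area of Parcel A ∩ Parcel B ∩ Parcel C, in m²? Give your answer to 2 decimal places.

10.00

The intersection is the polygon with vertices (3,8), (5,8), (5,5), (5,3), (3,3).
By the shoelace formula its area is 10.00.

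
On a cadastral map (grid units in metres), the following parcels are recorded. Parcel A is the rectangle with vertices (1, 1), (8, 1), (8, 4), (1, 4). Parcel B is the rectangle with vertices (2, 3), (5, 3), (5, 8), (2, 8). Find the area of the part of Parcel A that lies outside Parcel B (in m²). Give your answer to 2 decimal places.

|Parcel A∩Parcel B|: x∈[2,5], y∈[3,4] → 3·1 = 3.
|Parcel A| = 21.
|Parcel A ∖ Parcel B| = |Parcel A| − |Parcel A∩Parcel B| = 21 − 3 = 18.00.

18.00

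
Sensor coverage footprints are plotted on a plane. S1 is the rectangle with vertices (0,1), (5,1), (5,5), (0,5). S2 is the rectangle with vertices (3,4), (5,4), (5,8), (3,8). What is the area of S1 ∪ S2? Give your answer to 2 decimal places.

By inclusion–exclusion:
Individual areas: |S1| = 20, |S2| = 8.
|S1∩S2|: x∈[3,5], y∈[4,5] → 2·1 = 2.
|S1 ∪ S2| = 28 − 2 = 26.00.

26.00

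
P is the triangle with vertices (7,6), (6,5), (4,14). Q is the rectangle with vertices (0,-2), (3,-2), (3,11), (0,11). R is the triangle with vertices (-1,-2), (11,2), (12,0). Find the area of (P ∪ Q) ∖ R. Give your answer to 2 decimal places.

|P ∪ Q| = 44.5.
|(P ∪ Q) ∩ R| = 1.3462.
|(P ∪ Q) ∖ R| = 44.5 − 1.3462 = 43.15.

43.15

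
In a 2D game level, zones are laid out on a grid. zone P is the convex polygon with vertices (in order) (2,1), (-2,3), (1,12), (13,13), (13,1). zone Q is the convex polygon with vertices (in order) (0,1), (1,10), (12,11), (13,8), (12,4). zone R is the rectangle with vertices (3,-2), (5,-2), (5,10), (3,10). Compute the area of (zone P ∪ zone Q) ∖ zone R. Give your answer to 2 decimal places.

136.11

|zone P ∪ zone Q| = 154.114.
|(zone P ∪ zone Q) ∩ zone R| = 18.
|(zone P ∪ zone Q) ∖ zone R| = 154.114 − 18 = 136.11.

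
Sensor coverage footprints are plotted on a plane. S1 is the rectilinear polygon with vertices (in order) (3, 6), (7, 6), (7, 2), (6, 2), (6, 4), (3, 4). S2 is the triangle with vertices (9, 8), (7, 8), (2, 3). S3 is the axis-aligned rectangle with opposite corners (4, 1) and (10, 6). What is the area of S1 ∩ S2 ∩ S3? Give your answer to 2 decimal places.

1.23

The intersection is the polygon with vertices (4,4.429), (4,5), (5,6), (6.2,6).
By the shoelace formula its area is 1.23.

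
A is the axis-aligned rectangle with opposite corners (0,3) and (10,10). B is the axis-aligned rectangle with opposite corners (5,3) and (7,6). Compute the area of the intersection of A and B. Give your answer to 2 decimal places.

|A∩B|: x∈[5,7], y∈[3,6] → 2·3 = 6.

6.00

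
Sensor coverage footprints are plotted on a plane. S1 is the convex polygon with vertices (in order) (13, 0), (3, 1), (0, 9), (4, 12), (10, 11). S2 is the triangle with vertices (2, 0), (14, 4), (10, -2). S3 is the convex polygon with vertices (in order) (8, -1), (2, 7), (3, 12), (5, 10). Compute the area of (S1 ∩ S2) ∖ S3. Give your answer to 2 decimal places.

|S1 ∩ S2| = 12.484.
|(S1 ∩ S2) ∩ S3| = 0.9783.
|(S1 ∩ S2) ∖ S3| = 12.484 − 0.9783 = 11.51.

11.51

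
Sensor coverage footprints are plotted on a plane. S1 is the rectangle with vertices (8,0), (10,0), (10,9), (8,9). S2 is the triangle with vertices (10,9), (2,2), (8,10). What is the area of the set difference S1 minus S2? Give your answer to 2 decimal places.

16.25

|S1| = 18, |S1∩S2| = 1.75.
|S1 ∖ S2| = |S1| − |S1∩S2| = 18 − 1.75 = 16.25.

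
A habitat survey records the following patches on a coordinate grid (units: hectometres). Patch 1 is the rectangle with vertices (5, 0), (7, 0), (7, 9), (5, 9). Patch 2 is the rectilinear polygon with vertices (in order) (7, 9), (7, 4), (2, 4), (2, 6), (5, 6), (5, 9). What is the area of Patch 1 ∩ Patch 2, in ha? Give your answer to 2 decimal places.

10.00

The intersection is the polygon with vertices (7,4), (5,4), (5,6), (5,9), (7,9).
By the shoelace formula its area is 10.00.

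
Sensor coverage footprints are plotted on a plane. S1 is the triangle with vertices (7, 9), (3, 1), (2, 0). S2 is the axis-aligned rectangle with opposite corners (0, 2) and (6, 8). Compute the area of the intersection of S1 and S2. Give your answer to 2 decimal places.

The intersection is the polygon with vertices (3.5,2), (3.111,2), (6,7.2), (6,7).
By the shoelace formula its area is 1.26.

1.26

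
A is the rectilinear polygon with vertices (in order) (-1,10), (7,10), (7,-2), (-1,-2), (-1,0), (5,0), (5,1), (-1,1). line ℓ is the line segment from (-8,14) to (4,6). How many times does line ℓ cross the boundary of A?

The segment meets the boundary at (-1,9.333).

1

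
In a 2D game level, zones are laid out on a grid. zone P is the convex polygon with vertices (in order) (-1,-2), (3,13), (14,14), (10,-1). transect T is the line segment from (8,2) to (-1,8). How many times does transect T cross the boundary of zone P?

The segment meets the boundary at (1.264,6.491).

1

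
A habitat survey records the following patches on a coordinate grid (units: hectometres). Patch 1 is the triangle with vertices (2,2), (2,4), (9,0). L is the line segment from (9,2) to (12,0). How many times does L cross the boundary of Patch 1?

0

The segment lies entirely outside Patch 1 and never meets its boundary.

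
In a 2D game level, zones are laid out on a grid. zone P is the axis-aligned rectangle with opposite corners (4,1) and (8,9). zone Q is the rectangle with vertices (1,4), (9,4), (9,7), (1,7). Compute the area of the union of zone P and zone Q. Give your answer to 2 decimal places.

44.00

By inclusion–exclusion:
Individual areas: |zone P| = 32, |zone Q| = 24.
|zone P∩zone Q|: x∈[4,8], y∈[4,7] → 4·3 = 12.
|zone P ∪ zone Q| = 56 − 12 = 44.00.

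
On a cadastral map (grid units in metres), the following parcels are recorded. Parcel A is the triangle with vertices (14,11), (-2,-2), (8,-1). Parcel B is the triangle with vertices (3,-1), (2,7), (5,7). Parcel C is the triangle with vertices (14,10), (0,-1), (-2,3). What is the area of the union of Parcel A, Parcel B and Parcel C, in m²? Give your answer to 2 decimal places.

By inclusion–exclusion:
Individual areas: |Parcel A| = 57, |Parcel B| = 12, |Parcel C| = 39.
|Parcel A∩Parcel B| = 2.0033.
|Parcel A∩Parcel C| = 10.0193.
|Parcel B∩Parcel C| = 6.4616.
|Parcel A∩Parcel B∩Parcel C| = 0.8228.
|Parcel A ∪ Parcel B ∪ Parcel C| = 108 − 18.4843 + 0.8228 = 90.34.

90.34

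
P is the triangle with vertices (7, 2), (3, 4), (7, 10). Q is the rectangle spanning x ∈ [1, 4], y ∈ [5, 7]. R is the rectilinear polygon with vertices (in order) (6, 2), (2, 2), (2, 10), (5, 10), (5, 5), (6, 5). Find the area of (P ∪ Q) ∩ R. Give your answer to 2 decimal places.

10.17

|P ∪ Q| = 21.9167.
|(P ∪ Q) ∩ R| = 10.17.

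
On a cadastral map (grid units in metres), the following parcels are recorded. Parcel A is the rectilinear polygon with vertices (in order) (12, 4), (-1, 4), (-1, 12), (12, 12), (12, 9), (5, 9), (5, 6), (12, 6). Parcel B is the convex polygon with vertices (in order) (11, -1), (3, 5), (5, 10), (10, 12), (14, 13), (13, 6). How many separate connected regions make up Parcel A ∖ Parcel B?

Parcel A ∖ Parcel B is a single connected region.

1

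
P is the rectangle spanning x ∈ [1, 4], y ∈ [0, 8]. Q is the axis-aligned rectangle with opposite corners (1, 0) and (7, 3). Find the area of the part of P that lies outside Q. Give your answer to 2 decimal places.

15.00

|P∩Q|: x∈[1,4], y∈[0,3] → 3·3 = 9.
|P| = 24.
|P ∖ Q| = |P| − |P∩Q| = 24 − 9 = 15.00.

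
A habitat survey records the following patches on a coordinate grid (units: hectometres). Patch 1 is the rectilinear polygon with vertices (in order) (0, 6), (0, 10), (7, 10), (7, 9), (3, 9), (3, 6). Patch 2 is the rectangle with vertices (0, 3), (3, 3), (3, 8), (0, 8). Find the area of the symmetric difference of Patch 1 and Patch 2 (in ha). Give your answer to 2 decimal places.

19.00

|Patch 1| = 16, |Patch 2| = 15, |Patch 1∩Patch 2| = 6.
|Patch 1 △ Patch 2| = |Patch 1| + |Patch 2| − 2·|Patch 1∩Patch 2| = 16 + 15 − 12 = 19.00.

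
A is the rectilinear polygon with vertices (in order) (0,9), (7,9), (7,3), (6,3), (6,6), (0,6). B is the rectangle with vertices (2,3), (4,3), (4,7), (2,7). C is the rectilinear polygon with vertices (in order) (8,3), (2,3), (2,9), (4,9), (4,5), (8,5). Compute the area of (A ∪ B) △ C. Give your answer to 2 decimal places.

22.00

|A ∪ B| = 30.
|(A ∪ B) ∩ C| = 14.
|(A ∪ B) △ C| = 30 + 20 − 28 = 22.00.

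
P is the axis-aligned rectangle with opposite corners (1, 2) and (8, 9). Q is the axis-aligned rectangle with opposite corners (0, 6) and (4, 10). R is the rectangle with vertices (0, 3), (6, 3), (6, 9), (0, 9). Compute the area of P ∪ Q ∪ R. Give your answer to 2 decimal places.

By inclusion–exclusion:
Individual areas: |P| = 49, |Q| = 16, |R| = 36.
|P∩Q|: x∈[1,4], y∈[6,9] → 3·3 = 9.
|P∩R|: x∈[1,6], y∈[3,9] → 5·6 = 30.
|Q∩R|: x∈[0,4], y∈[6,9] → 4·3 = 12.
|P∩Q∩R| = 9.
|P ∪ Q ∪ R| = 101 − 51 + 9 = 59.00.

59.00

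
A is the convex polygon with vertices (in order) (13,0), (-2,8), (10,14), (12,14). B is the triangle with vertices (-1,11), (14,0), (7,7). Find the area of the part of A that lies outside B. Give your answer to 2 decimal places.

93.74

|A| = 107, |A∩B| = 13.2573.
|A ∖ B| = |A| − |A∩B| = 107 − 13.2573 = 93.74.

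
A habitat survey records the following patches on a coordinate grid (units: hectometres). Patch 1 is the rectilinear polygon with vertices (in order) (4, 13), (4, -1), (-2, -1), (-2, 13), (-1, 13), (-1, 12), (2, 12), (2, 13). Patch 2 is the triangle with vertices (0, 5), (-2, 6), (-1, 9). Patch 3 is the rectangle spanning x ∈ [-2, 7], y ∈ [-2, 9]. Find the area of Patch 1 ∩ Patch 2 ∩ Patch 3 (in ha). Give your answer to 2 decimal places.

3.50

The intersection is the polygon with vertices (-1,9), (0,5), (-2,6).
By the shoelace formula its area is 3.50.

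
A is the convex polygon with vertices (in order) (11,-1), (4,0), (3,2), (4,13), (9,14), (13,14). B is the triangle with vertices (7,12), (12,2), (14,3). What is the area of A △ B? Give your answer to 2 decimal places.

|A| = 120.5, |B| = 12.5, |A∩B| = 7.9119.
|A △ B| = |A| + |B| − 2·|A∩B| = 120.5 + 12.5 − 15.8237 = 117.18.

117.18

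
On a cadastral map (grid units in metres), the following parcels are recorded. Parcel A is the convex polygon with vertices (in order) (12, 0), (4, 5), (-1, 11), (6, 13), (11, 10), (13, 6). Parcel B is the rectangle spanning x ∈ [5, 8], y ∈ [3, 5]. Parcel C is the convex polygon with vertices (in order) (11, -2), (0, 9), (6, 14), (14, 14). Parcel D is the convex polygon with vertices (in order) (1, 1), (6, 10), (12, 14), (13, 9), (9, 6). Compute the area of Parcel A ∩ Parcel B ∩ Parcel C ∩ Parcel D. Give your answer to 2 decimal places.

The intersection is the polygon with vertices (7.4,5), (5.7,3.938), (5,4.375), (5,5).
By the shoelace formula its area is 1.49.

1.49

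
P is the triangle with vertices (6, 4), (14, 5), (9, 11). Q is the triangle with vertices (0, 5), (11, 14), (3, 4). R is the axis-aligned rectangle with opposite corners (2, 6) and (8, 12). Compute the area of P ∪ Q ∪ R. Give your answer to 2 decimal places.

By inclusion–exclusion:
Individual areas: |P| = 26.5, |Q| = 19, |R| = 36.
|P∩Q| = 0.
|P∩R| = 1.5238.
|Q∩R| = 11.3205.
|P∩Q∩R| = 0.
|P ∪ Q ∪ R| = 81.5 − 12.8443 + 0 = 68.66.

68.66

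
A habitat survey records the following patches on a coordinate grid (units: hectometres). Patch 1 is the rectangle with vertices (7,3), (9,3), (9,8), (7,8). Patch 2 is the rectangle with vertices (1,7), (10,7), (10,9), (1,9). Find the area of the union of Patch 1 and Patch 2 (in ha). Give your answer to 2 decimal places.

By inclusion–exclusion:
Individual areas: |Patch 1| = 10, |Patch 2| = 18.
|Patch 1∩Patch 2|: x∈[7,9], y∈[7,8] → 2·1 = 2.
|Patch 1 ∪ Patch 2| = 28 − 2 = 26.00.

26.00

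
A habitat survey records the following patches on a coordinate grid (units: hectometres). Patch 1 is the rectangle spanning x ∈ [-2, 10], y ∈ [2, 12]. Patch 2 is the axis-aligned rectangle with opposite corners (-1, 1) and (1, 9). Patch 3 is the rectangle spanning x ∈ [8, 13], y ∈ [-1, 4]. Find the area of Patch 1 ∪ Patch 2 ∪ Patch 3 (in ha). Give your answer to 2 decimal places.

143.00

By inclusion–exclusion:
Individual areas: |Patch 1| = 120, |Patch 2| = 16, |Patch 3| = 25.
|Patch 1∩Patch 2|: x∈[-1,1], y∈[2,9] → 2·7 = 14.
|Patch 1∩Patch 3|: x∈[8,10], y∈[2,4] → 2·2 = 4.
|Patch 2∩Patch 3| = 0 (no overlap).
|Patch 1∩Patch 2∩Patch 3| = 0.
|Patch 1 ∪ Patch 2 ∪ Patch 3| = 161 − 18 + 0 = 143.00.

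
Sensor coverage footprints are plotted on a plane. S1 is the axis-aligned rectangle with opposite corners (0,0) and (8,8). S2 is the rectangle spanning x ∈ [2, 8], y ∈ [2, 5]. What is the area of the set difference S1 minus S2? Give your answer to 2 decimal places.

|S1∩S2|: x∈[2,8], y∈[2,5] → 6·3 = 18.
|S1| = 64.
|S1 ∖ S2| = |S1| − |S1∩S2| = 64 − 18 = 46.00.

46.00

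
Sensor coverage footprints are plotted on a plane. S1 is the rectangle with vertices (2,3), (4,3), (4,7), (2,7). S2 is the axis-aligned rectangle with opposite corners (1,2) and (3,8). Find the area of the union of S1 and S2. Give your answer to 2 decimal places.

By inclusion–exclusion:
Individual areas: |S1| = 8, |S2| = 12.
|S1∩S2|: x∈[2,3], y∈[3,7] → 1·4 = 4.
|S1 ∪ S2| = 20 − 4 = 16.00.

16.00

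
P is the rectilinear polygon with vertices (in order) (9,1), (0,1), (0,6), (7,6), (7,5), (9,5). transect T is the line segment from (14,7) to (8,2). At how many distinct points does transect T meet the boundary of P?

1

The segment meets the boundary at (9,2.833).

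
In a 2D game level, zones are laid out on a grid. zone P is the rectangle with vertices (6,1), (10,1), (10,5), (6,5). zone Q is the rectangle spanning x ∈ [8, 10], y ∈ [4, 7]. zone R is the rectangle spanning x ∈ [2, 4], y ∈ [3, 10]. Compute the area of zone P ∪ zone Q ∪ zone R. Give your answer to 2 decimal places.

By inclusion–exclusion:
Individual areas: |zone P| = 16, |zone Q| = 6, |zone R| = 14.
|zone P∩zone Q|: x∈[8,10], y∈[4,5] → 2·1 = 2.
|zone P∩zone R| = 0 (no overlap).
|zone Q∩zone R| = 0 (no overlap).
|zone P∩zone Q∩zone R| = 0.
|zone P ∪ zone Q ∪ zone R| = 36 − 2 + 0 = 34.00.

34.00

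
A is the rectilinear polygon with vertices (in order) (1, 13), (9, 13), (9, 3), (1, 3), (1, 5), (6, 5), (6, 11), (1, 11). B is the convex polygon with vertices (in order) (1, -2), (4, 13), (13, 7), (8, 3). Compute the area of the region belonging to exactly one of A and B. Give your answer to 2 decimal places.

61.47

|A| = 50, |B| = 78, |A∩B| = 33.2667.
|A △ B| = |A| + |B| − 2·|A∩B| = 50 + 78 − 66.5333 = 61.47.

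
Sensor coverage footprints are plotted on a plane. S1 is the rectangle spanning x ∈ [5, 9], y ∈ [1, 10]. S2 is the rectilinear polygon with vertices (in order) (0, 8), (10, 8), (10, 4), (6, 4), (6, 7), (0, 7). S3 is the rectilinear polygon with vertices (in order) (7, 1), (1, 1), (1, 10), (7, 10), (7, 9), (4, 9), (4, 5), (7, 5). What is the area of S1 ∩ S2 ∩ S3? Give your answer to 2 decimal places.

1.00

The intersection is the polygon with vertices (6,4), (6,5), (7,5), (7,4).
By the shoelace formula its area is 1.00.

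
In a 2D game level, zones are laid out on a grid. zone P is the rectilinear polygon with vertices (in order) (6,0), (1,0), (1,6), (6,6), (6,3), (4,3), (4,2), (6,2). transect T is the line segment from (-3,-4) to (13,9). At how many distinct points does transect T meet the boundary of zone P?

4

The segment meets the boundary at (6,3.312), (5.615,3), (4.385,2), (1.923,0).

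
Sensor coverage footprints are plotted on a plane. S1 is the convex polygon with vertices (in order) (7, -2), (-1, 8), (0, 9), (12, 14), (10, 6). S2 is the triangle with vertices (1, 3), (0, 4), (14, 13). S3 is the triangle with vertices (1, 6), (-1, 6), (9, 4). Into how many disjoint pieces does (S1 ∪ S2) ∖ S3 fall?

(S1 ∪ S2) ∖ S3 is a single connected region.

1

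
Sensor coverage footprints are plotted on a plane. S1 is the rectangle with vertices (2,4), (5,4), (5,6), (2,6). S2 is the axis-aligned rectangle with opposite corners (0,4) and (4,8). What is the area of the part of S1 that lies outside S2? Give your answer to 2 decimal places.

2.00

|S1∩S2|: x∈[2,4], y∈[4,6] → 2·2 = 4.
|S1| = 6.
|S1 ∖ S2| = |S1| − |S1∩S2| = 6 − 4 = 2.00.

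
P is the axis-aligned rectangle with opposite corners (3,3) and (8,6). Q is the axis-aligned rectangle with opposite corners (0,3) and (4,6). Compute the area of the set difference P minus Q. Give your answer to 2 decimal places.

12.00

|P∩Q|: x∈[3,4], y∈[3,6] → 1·3 = 3.
|P| = 15.
|P ∖ Q| = |P| − |P∩Q| = 15 − 3 = 12.00.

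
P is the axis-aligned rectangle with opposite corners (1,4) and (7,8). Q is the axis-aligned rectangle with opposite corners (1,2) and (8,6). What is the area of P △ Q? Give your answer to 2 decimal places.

|P∩Q|: x∈[1,7], y∈[4,6] → 6·2 = 12.
|P △ Q| = |P| + |Q| − 2·|P∩Q| = 24 + 28 − 24 = 28.00.

28.00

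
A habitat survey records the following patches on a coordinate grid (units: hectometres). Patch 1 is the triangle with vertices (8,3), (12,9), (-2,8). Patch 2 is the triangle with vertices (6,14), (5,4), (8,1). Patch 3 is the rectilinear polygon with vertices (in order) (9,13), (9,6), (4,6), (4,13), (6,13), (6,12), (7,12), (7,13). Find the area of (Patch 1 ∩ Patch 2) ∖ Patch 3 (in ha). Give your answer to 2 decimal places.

|Patch 1 ∩ Patch 2| = 9.3689.
|(Patch 1 ∩ Patch 2) ∩ Patch 3| = 4.3968.
|(Patch 1 ∩ Patch 2) ∖ Patch 3| = 9.3689 − 4.3968 = 4.97.

4.97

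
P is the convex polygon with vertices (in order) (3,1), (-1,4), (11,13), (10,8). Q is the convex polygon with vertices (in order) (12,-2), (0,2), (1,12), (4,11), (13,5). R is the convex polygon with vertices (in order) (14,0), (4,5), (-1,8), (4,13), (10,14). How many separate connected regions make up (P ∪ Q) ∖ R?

4

(P ∪ Q) ∖ R splits into 4 disjoint pieces (area 49.1106, area 1.7222, area 0.3676, area 0.2899).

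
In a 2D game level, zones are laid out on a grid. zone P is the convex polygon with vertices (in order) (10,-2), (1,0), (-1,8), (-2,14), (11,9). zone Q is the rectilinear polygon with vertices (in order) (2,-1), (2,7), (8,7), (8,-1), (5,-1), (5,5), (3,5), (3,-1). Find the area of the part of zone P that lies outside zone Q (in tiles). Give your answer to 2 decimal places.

|zone P| = 136, |zone P∩zone Q| = 35.3056.
|zone P ∖ zone Q| = |zone P| − |zone P∩zone Q| = 136 − 35.3056 = 100.69.

100.69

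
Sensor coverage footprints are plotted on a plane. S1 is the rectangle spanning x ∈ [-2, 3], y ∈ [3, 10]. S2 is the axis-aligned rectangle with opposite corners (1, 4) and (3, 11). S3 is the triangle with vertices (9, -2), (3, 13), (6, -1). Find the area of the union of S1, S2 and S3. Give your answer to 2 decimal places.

56.50

By inclusion–exclusion:
Individual areas: |S1| = 35, |S2| = 14, |S3| = 19.5.
|S1∩S2|: x∈[1,3], y∈[4,10] → 2·6 = 12.
|S1∩S3| = 0.
|S2∩S3| = 0.
|S1∩S2∩S3| = 0.
|S1 ∪ S2 ∪ S3| = 68.5 − 12 + 0 = 56.50.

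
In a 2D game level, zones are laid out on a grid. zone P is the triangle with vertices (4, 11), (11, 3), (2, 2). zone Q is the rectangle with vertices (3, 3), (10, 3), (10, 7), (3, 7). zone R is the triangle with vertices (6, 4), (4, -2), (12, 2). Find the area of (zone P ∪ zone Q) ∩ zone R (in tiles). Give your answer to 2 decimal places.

3.14

The region (zone P ∪ zone Q) ∩ zone R is the polygon with vertices (5.462,2.385), (6,4), (9.5,2.833).
By the shoelace formula its area is 3.14.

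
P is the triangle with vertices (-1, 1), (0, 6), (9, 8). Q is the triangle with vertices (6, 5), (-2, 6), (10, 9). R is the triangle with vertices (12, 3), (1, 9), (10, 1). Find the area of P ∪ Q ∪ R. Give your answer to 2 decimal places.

43.36

By inclusion–exclusion:
Individual areas: |P| = 21.5, |Q| = 18, |R| = 17.
|P∩Q| = 9.4152.
|P∩R| = 2.2265.
|Q∩R| = 3.7281.
|P∩Q∩R| = 2.2265.
|P ∪ Q ∪ R| = 56.5 − 15.3698 + 2.2265 = 43.36.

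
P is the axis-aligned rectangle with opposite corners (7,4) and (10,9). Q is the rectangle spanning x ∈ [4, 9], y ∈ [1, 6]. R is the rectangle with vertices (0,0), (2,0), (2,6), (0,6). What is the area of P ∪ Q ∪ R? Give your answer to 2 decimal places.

48.00

By inclusion–exclusion:
Individual areas: |P| = 15, |Q| = 25, |R| = 12.
|P∩Q|: x∈[7,9], y∈[4,6] → 2·2 = 4.
|P∩R| = 0 (no overlap).
|Q∩R| = 0 (no overlap).
|P∩Q∩R| = 0.
|P ∪ Q ∪ R| = 52 − 4 + 0 = 48.00.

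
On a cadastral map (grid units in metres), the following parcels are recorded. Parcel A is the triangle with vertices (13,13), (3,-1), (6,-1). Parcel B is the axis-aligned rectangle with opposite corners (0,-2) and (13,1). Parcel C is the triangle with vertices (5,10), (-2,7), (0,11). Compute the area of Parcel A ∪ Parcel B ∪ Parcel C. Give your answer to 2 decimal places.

65.43

By inclusion–exclusion:
Individual areas: |Parcel A| = 21, |Parcel B| = 39, |Parcel C| = 11.
|Parcel A∩Parcel B| = 5.5714.
|Parcel A∩Parcel C| = 0.
|Parcel B∩Parcel C| = 0.
|Parcel A∩Parcel B∩Parcel C| = 0.
|Parcel A ∪ Parcel B ∪ Parcel C| = 71 − 5.5714 + 0 = 65.43.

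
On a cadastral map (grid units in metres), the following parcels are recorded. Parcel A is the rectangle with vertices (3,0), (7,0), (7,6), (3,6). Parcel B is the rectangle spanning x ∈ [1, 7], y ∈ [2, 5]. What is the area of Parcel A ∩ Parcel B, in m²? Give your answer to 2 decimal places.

12.00

|Parcel A∩Parcel B|: x∈[3,7], y∈[2,5] → 4·3 = 12.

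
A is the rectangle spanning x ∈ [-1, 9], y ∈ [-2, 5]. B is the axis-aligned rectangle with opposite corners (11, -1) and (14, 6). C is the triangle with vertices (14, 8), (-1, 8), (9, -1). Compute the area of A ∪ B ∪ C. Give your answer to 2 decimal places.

135.29

By inclusion–exclusion:
Individual areas: |A| = 70, |B| = 21, |C| = 67.5.
|A∩B| = 0 (no overlap).
|A∩C| = 20.
|B∩C| = 3.2111.
|A∩B∩C| = 0.
|A ∪ B ∪ C| = 158.5 − 23.2111 + 0 = 135.29.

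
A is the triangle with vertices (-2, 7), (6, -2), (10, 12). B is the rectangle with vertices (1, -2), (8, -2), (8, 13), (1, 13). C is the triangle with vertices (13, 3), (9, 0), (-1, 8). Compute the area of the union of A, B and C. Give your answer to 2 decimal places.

131.25

By inclusion–exclusion:
Individual areas: |A| = 74, |B| = 105, |C| = 31.
|A∩B| = 60.8958.
|A∩C| = 15.8105.
|B∩C| = 17.05.
|A∩B∩C| = 15.0048.
|A ∪ B ∪ C| = 210 − 93.7563 + 15.0048 = 131.25.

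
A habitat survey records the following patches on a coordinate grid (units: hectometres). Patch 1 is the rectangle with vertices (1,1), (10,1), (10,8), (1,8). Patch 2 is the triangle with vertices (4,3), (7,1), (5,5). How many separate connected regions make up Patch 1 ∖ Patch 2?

1

Patch 1 ∖ Patch 2 is a single connected region.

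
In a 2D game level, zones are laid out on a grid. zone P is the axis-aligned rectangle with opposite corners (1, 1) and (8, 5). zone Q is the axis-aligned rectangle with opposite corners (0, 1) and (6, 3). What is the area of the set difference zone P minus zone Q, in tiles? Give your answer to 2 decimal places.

|zone P∩zone Q|: x∈[1,6], y∈[1,3] → 5·2 = 10.
|zone P| = 28.
|zone P ∖ zone Q| = |zone P| − |zone P∩zone Q| = 28 − 10 = 18.00.

18.00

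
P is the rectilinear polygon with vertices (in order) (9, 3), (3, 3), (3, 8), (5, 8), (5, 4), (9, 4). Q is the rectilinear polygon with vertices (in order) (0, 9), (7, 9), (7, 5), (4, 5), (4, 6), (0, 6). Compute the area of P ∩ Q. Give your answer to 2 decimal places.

The intersection is the polygon with vertices (3,8), (5,8), (5,5), (4,5), (4,6), (3,6).
By the shoelace formula its area is 5.00.

5.00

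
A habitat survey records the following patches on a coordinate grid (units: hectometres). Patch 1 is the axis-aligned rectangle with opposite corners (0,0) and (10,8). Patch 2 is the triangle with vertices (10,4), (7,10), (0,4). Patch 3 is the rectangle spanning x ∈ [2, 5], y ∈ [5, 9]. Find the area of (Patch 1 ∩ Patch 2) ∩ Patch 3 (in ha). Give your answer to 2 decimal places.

5.95

The region (Patch 1 ∩ Patch 2) ∩ Patch 3 is the polygon with vertices (4.667,8), (5,8), (5,5), (2,5), (2,5.714).
By the shoelace formula its area is 5.95.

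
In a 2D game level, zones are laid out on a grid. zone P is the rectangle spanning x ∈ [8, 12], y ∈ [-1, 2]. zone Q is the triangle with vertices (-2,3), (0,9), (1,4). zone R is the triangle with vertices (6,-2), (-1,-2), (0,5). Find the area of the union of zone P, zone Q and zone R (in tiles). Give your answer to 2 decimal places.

By inclusion–exclusion:
Individual areas: |zone P| = 12, |zone Q| = 8, |zone R| = 24.5.
|zone P∩zone Q| = 0.
|zone P∩zone R| = 0.
|zone Q∩zone R| = 0.7259.
|zone P∩zone Q∩zone R| = 0.
|zone P ∪ zone Q ∪ zone R| = 44.5 − 0.7259 + 0 = 43.77.

43.77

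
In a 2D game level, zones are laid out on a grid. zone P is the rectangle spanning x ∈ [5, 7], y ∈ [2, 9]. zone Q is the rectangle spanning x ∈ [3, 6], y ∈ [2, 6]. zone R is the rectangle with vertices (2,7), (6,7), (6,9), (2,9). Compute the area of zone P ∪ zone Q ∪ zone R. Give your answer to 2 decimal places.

28.00

By inclusion–exclusion:
Individual areas: |zone P| = 14, |zone Q| = 12, |zone R| = 8.
|zone P∩zone Q|: x∈[5,6], y∈[2,6] → 1·4 = 4.
|zone P∩zone R|: x∈[5,6], y∈[7,9] → 1·2 = 2.
|zone Q∩zone R| = 0 (no overlap).
|zone P∩zone Q∩zone R| = 0.
|zone P ∪ zone Q ∪ zone R| = 34 − 6 + 0 = 28.00.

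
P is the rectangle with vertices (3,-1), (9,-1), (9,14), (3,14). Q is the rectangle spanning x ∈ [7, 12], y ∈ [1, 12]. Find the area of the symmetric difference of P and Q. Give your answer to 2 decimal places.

101.00

|P∩Q|: x∈[7,9], y∈[1,12] → 2·11 = 22.
|P △ Q| = |P| + |Q| − 2·|P∩Q| = 90 + 55 − 44 = 101.00.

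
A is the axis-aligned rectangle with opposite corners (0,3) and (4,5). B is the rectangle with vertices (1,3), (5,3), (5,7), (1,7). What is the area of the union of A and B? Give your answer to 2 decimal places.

By inclusion–exclusion:
Individual areas: |A| = 8, |B| = 16.
|A∩B|: x∈[1,4], y∈[3,5] → 3·2 = 6.
|A ∪ B| = 24 − 6 = 18.00.

18.00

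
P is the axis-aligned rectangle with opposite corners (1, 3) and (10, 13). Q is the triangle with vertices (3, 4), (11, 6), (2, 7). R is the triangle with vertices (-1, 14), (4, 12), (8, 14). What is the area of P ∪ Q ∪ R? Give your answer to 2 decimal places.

96.93

By inclusion–exclusion:
Individual areas: |P| = 90, |Q| = 13, |R| = 9.
|P∩Q| = 12.8194.
|P∩R| = 2.25.
|Q∩R| = 0.
|P∩Q∩R| = 0.
|P ∪ Q ∪ R| = 112 − 15.0694 + 0 = 96.93.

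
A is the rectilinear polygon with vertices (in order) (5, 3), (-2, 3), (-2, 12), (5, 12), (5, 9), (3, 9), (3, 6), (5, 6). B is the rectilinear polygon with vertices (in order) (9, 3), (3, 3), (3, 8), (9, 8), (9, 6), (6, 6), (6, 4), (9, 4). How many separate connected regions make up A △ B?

1

A △ B is a single connected region.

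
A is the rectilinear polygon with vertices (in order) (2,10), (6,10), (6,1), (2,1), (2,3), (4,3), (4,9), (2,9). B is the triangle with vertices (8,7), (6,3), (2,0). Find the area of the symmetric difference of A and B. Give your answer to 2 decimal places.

22.81

|A| = 24, |B| = 5, |A∩B| = 3.0952.
|A △ B| = |A| + |B| − 2·|A∩B| = 24 + 5 − 6.1905 = 22.81.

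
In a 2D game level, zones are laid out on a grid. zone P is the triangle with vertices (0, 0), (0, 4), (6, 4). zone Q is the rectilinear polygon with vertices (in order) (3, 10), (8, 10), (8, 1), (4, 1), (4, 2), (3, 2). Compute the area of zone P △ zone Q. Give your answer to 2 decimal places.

50.00

|zone P| = 12, |zone Q| = 44, |zone P∩zone Q| = 3.
|zone P △ zone Q| = |zone P| + |zone Q| − 2·|zone P∩zone Q| = 12 + 44 − 6 = 50.00.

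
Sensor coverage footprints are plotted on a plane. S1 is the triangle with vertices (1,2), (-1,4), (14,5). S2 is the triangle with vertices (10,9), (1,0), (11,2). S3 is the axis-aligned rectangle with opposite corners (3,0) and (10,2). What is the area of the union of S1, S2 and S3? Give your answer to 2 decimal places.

53.31

By inclusion–exclusion:
Individual areas: |S1| = 16, |S2| = 36, |S3| = 14.
|S1∩S2| = 6.3894.
|S1∩S3| = 0.
|S2∩S3| = 6.3.
|S1∩S2∩S3| = 0.
|S1 ∪ S2 ∪ S3| = 66 − 12.6894 + 0 = 53.31.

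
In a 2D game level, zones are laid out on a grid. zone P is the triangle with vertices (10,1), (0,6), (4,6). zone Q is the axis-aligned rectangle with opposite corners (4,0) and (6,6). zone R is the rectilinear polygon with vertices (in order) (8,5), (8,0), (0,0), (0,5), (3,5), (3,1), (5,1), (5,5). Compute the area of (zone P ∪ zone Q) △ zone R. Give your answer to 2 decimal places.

34.17

|zone P ∪ zone Q| = 18.6667.
|(zone P ∪ zone Q) ∩ zone R| = 8.25.
|(zone P ∪ zone Q) △ zone R| = 18.6667 + 32 − 16.5 = 34.17.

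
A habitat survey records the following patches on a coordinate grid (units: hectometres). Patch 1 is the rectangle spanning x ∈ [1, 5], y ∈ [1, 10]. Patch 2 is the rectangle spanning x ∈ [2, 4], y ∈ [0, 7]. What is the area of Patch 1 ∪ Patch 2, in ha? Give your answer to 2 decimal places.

38.00

By inclusion–exclusion:
Individual areas: |Patch 1| = 36, |Patch 2| = 14.
|Patch 1∩Patch 2|: x∈[2,4], y∈[1,7] → 2·6 = 12.
|Patch 1 ∪ Patch 2| = 50 − 12 = 38.00.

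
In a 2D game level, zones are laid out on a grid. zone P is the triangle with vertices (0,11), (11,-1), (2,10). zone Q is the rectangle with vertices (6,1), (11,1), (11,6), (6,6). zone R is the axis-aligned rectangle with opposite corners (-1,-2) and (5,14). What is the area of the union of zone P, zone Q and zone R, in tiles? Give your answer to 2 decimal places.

By inclusion–exclusion:
Individual areas: |zone P| = 6.5, |zone Q| = 25, |zone R| = 96.
|zone P∩zone Q| = 1.4444.
|zone P∩zone R| = 4.1364.
|zone Q∩zone R| = 0 (no overlap).
|zone P∩zone Q∩zone R| = 0.
|zone P ∪ zone Q ∪ zone R| = 127.5 − 5.5808 + 0 = 121.92.

121.92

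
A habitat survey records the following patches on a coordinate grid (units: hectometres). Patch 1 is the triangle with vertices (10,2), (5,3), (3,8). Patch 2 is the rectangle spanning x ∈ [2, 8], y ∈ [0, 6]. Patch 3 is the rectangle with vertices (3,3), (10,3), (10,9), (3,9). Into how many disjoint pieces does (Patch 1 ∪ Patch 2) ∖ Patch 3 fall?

(Patch 1 ∪ Patch 2) ∖ Patch 3 is a single connected region.

1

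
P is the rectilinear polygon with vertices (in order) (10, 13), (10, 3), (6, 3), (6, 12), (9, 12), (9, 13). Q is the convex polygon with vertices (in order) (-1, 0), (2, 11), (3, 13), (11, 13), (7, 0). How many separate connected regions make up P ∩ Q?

1

P ∩ Q is a single connected region.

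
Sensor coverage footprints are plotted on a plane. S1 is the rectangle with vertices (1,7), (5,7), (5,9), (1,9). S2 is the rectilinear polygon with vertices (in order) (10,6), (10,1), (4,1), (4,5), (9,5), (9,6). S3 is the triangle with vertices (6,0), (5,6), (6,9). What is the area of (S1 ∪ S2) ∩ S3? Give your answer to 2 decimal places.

The region (S1 ∪ S2) ∩ S3 is the polygon with vertices (5.833,1), (5.167,5), (6,5), (6,1).
By the shoelace formula its area is 2.00.

2.00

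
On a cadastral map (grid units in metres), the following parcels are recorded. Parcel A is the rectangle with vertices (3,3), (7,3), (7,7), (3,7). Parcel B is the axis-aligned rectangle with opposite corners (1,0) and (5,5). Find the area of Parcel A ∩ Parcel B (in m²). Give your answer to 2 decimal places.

4.00

|Parcel A∩Parcel B|: x∈[3,5], y∈[3,5] → 2·2 = 4.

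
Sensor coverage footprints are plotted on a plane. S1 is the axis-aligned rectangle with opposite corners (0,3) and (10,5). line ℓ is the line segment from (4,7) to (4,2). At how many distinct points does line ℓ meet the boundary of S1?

2

The segment meets the boundary at (4,3), (4,5).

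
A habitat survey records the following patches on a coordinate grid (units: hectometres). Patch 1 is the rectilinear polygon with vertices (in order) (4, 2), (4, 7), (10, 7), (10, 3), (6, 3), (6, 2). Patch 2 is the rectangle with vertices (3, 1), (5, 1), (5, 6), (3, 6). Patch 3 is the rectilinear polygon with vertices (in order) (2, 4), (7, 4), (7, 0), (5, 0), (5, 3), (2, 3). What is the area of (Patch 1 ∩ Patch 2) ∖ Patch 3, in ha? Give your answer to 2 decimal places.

3.00

|Patch 1 ∩ Patch 2| = 4.
|(Patch 1 ∩ Patch 2) ∩ Patch 3| = 1.
|(Patch 1 ∩ Patch 2) ∖ Patch 3| = 4 − 1 = 3.00.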